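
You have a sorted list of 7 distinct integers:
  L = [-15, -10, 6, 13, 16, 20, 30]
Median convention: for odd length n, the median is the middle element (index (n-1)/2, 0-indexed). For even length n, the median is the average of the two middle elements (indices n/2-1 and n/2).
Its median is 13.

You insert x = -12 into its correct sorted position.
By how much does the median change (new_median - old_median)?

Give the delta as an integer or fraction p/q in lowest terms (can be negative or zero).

Answer: -7/2

Derivation:
Old median = 13
After inserting x = -12: new sorted = [-15, -12, -10, 6, 13, 16, 20, 30]
New median = 19/2
Delta = 19/2 - 13 = -7/2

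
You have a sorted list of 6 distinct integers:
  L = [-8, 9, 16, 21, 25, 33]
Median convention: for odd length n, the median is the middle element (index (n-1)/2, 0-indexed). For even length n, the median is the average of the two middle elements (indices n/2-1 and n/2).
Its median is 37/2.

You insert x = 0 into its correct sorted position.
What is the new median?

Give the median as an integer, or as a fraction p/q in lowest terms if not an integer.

Old list (sorted, length 6): [-8, 9, 16, 21, 25, 33]
Old median = 37/2
Insert x = 0
Old length even (6). Middle pair: indices 2,3 = 16,21.
New length odd (7). New median = single middle element.
x = 0: 1 elements are < x, 5 elements are > x.
New sorted list: [-8, 0, 9, 16, 21, 25, 33]
New median = 16

Answer: 16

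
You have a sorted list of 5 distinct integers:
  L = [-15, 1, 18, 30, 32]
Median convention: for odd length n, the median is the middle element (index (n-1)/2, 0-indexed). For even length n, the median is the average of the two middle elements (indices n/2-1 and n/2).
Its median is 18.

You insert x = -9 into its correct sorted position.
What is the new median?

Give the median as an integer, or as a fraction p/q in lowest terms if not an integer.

Old list (sorted, length 5): [-15, 1, 18, 30, 32]
Old median = 18
Insert x = -9
Old length odd (5). Middle was index 2 = 18.
New length even (6). New median = avg of two middle elements.
x = -9: 1 elements are < x, 4 elements are > x.
New sorted list: [-15, -9, 1, 18, 30, 32]
New median = 19/2

Answer: 19/2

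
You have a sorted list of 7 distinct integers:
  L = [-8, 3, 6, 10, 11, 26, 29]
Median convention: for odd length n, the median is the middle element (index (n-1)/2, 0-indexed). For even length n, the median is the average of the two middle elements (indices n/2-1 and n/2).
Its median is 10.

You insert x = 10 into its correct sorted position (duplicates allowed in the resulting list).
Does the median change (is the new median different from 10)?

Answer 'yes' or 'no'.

Answer: no

Derivation:
Old median = 10
Insert x = 10
New median = 10
Changed? no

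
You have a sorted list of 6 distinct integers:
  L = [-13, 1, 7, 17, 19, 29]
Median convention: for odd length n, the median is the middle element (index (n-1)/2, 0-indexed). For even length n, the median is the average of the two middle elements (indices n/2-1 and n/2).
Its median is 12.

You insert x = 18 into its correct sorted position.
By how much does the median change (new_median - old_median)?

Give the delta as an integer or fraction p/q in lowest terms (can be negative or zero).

Answer: 5

Derivation:
Old median = 12
After inserting x = 18: new sorted = [-13, 1, 7, 17, 18, 19, 29]
New median = 17
Delta = 17 - 12 = 5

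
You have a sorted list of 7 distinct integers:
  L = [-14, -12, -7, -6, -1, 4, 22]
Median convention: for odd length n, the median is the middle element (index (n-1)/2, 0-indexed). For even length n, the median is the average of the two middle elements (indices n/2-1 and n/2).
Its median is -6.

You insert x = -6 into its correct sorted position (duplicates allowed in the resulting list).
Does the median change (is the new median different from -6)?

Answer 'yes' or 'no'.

Answer: no

Derivation:
Old median = -6
Insert x = -6
New median = -6
Changed? no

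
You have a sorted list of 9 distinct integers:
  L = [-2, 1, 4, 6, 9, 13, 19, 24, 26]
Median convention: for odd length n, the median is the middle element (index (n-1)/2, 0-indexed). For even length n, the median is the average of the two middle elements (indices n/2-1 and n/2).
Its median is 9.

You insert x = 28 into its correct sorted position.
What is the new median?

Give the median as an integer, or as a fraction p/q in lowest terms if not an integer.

Old list (sorted, length 9): [-2, 1, 4, 6, 9, 13, 19, 24, 26]
Old median = 9
Insert x = 28
Old length odd (9). Middle was index 4 = 9.
New length even (10). New median = avg of two middle elements.
x = 28: 9 elements are < x, 0 elements are > x.
New sorted list: [-2, 1, 4, 6, 9, 13, 19, 24, 26, 28]
New median = 11

Answer: 11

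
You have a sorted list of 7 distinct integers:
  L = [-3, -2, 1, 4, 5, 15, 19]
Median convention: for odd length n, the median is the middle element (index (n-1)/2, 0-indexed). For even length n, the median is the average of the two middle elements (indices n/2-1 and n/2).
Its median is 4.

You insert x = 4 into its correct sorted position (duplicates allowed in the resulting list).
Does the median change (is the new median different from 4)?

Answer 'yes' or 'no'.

Old median = 4
Insert x = 4
New median = 4
Changed? no

Answer: no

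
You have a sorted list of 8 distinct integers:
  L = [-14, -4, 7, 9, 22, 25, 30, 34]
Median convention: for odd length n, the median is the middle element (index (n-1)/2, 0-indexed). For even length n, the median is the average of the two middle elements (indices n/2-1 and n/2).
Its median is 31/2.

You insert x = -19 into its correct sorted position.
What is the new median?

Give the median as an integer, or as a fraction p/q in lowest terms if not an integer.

Answer: 9

Derivation:
Old list (sorted, length 8): [-14, -4, 7, 9, 22, 25, 30, 34]
Old median = 31/2
Insert x = -19
Old length even (8). Middle pair: indices 3,4 = 9,22.
New length odd (9). New median = single middle element.
x = -19: 0 elements are < x, 8 elements are > x.
New sorted list: [-19, -14, -4, 7, 9, 22, 25, 30, 34]
New median = 9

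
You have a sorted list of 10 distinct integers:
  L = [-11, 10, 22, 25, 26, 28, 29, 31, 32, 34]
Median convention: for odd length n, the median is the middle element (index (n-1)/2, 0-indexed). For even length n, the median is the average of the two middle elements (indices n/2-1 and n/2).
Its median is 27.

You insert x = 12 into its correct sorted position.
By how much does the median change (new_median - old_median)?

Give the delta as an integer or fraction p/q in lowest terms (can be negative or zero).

Old median = 27
After inserting x = 12: new sorted = [-11, 10, 12, 22, 25, 26, 28, 29, 31, 32, 34]
New median = 26
Delta = 26 - 27 = -1

Answer: -1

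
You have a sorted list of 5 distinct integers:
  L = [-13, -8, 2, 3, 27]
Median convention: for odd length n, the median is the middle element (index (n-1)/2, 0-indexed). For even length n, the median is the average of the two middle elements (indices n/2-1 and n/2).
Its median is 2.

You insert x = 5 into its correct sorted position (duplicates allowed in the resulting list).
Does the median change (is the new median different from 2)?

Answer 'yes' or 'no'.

Old median = 2
Insert x = 5
New median = 5/2
Changed? yes

Answer: yes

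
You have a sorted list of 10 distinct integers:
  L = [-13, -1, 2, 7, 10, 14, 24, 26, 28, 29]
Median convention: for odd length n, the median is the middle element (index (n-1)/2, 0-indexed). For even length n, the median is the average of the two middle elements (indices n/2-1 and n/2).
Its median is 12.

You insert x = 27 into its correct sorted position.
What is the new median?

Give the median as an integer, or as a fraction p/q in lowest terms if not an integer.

Old list (sorted, length 10): [-13, -1, 2, 7, 10, 14, 24, 26, 28, 29]
Old median = 12
Insert x = 27
Old length even (10). Middle pair: indices 4,5 = 10,14.
New length odd (11). New median = single middle element.
x = 27: 8 elements are < x, 2 elements are > x.
New sorted list: [-13, -1, 2, 7, 10, 14, 24, 26, 27, 28, 29]
New median = 14

Answer: 14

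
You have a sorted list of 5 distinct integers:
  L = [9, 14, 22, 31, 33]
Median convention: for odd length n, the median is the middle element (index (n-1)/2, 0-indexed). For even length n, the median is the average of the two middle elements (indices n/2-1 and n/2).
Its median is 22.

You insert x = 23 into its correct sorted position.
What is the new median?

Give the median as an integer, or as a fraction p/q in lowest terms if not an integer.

Old list (sorted, length 5): [9, 14, 22, 31, 33]
Old median = 22
Insert x = 23
Old length odd (5). Middle was index 2 = 22.
New length even (6). New median = avg of two middle elements.
x = 23: 3 elements are < x, 2 elements are > x.
New sorted list: [9, 14, 22, 23, 31, 33]
New median = 45/2

Answer: 45/2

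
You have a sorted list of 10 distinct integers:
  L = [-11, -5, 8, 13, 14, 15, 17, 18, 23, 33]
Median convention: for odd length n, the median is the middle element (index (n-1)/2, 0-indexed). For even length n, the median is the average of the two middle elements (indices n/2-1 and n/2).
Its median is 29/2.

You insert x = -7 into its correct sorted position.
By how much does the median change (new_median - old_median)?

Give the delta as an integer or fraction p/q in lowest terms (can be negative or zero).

Old median = 29/2
After inserting x = -7: new sorted = [-11, -7, -5, 8, 13, 14, 15, 17, 18, 23, 33]
New median = 14
Delta = 14 - 29/2 = -1/2

Answer: -1/2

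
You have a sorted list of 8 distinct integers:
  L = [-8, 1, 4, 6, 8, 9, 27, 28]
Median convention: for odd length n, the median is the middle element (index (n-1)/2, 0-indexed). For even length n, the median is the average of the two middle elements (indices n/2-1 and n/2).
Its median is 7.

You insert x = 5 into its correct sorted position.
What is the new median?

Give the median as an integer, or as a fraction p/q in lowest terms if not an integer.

Answer: 6

Derivation:
Old list (sorted, length 8): [-8, 1, 4, 6, 8, 9, 27, 28]
Old median = 7
Insert x = 5
Old length even (8). Middle pair: indices 3,4 = 6,8.
New length odd (9). New median = single middle element.
x = 5: 3 elements are < x, 5 elements are > x.
New sorted list: [-8, 1, 4, 5, 6, 8, 9, 27, 28]
New median = 6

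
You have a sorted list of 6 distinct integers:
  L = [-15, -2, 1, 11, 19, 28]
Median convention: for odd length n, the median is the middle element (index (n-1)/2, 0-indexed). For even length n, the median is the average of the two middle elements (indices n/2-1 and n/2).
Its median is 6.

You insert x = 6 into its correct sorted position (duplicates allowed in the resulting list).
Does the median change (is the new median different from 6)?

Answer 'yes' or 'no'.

Answer: no

Derivation:
Old median = 6
Insert x = 6
New median = 6
Changed? no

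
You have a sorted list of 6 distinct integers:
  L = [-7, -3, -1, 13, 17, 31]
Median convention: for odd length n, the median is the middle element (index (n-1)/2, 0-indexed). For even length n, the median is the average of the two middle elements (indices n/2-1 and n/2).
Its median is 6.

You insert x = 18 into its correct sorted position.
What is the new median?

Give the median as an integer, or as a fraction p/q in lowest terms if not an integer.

Old list (sorted, length 6): [-7, -3, -1, 13, 17, 31]
Old median = 6
Insert x = 18
Old length even (6). Middle pair: indices 2,3 = -1,13.
New length odd (7). New median = single middle element.
x = 18: 5 elements are < x, 1 elements are > x.
New sorted list: [-7, -3, -1, 13, 17, 18, 31]
New median = 13

Answer: 13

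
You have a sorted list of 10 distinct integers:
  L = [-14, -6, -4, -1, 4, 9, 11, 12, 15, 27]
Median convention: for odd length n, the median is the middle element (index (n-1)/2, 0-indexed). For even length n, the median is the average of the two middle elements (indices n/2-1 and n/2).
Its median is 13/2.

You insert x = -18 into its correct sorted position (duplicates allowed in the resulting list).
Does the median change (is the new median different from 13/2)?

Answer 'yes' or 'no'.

Old median = 13/2
Insert x = -18
New median = 4
Changed? yes

Answer: yes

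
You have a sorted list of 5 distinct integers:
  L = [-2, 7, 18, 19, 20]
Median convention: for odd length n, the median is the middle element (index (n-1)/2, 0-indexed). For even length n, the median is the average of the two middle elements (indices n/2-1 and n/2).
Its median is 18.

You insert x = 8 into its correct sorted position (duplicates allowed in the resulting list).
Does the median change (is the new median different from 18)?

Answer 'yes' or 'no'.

Old median = 18
Insert x = 8
New median = 13
Changed? yes

Answer: yes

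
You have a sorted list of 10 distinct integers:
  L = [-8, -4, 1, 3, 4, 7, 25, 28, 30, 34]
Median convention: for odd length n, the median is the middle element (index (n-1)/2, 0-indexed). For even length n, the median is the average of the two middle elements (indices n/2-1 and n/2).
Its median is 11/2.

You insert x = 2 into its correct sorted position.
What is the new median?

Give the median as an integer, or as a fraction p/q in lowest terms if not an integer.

Old list (sorted, length 10): [-8, -4, 1, 3, 4, 7, 25, 28, 30, 34]
Old median = 11/2
Insert x = 2
Old length even (10). Middle pair: indices 4,5 = 4,7.
New length odd (11). New median = single middle element.
x = 2: 3 elements are < x, 7 elements are > x.
New sorted list: [-8, -4, 1, 2, 3, 4, 7, 25, 28, 30, 34]
New median = 4

Answer: 4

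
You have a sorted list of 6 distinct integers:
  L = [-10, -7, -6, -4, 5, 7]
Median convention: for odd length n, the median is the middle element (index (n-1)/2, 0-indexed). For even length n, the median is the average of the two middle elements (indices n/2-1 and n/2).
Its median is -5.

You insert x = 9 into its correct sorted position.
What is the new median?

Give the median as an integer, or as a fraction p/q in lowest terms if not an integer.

Old list (sorted, length 6): [-10, -7, -6, -4, 5, 7]
Old median = -5
Insert x = 9
Old length even (6). Middle pair: indices 2,3 = -6,-4.
New length odd (7). New median = single middle element.
x = 9: 6 elements are < x, 0 elements are > x.
New sorted list: [-10, -7, -6, -4, 5, 7, 9]
New median = -4

Answer: -4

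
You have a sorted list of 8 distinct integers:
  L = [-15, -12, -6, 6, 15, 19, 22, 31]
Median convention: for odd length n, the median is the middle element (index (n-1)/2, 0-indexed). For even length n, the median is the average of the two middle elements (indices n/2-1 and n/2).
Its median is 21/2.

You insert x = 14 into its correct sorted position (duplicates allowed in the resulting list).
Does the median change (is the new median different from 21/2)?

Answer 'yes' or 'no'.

Old median = 21/2
Insert x = 14
New median = 14
Changed? yes

Answer: yes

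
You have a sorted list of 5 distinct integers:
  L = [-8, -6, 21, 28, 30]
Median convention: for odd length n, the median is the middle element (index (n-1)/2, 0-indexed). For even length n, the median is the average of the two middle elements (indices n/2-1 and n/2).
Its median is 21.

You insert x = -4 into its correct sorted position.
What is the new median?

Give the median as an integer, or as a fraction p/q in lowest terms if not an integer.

Answer: 17/2

Derivation:
Old list (sorted, length 5): [-8, -6, 21, 28, 30]
Old median = 21
Insert x = -4
Old length odd (5). Middle was index 2 = 21.
New length even (6). New median = avg of two middle elements.
x = -4: 2 elements are < x, 3 elements are > x.
New sorted list: [-8, -6, -4, 21, 28, 30]
New median = 17/2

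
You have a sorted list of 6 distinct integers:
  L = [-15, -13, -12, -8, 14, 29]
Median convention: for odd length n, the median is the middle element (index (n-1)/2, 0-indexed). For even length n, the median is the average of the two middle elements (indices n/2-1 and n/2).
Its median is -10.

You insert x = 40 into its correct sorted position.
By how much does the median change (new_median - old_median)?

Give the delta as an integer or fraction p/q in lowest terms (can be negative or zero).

Old median = -10
After inserting x = 40: new sorted = [-15, -13, -12, -8, 14, 29, 40]
New median = -8
Delta = -8 - -10 = 2

Answer: 2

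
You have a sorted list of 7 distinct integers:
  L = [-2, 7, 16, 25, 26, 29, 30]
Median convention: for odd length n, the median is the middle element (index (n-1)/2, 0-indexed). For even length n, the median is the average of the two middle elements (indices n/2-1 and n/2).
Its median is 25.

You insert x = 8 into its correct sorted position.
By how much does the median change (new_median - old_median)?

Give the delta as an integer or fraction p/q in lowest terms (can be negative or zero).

Answer: -9/2

Derivation:
Old median = 25
After inserting x = 8: new sorted = [-2, 7, 8, 16, 25, 26, 29, 30]
New median = 41/2
Delta = 41/2 - 25 = -9/2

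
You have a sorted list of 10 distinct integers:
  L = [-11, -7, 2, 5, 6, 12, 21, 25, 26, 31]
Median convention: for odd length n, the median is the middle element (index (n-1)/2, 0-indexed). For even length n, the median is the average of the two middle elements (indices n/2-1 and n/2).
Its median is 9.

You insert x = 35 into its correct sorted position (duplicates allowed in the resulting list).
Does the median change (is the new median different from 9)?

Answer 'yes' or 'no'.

Answer: yes

Derivation:
Old median = 9
Insert x = 35
New median = 12
Changed? yes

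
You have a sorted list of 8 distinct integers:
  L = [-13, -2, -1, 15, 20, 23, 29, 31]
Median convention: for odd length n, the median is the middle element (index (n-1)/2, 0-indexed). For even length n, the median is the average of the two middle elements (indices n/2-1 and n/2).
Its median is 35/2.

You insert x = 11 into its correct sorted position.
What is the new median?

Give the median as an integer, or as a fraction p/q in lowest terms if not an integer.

Old list (sorted, length 8): [-13, -2, -1, 15, 20, 23, 29, 31]
Old median = 35/2
Insert x = 11
Old length even (8). Middle pair: indices 3,4 = 15,20.
New length odd (9). New median = single middle element.
x = 11: 3 elements are < x, 5 elements are > x.
New sorted list: [-13, -2, -1, 11, 15, 20, 23, 29, 31]
New median = 15

Answer: 15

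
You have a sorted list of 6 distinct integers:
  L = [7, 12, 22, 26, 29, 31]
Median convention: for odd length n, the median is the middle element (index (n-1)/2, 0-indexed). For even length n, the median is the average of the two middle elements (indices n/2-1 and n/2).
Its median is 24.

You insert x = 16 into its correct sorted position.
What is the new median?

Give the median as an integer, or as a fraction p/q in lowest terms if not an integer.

Old list (sorted, length 6): [7, 12, 22, 26, 29, 31]
Old median = 24
Insert x = 16
Old length even (6). Middle pair: indices 2,3 = 22,26.
New length odd (7). New median = single middle element.
x = 16: 2 elements are < x, 4 elements are > x.
New sorted list: [7, 12, 16, 22, 26, 29, 31]
New median = 22

Answer: 22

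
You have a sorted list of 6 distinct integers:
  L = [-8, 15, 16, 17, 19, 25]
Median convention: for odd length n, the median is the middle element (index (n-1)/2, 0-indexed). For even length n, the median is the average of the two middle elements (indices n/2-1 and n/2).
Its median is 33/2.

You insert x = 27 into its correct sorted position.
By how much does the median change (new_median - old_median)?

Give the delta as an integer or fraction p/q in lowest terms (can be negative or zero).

Old median = 33/2
After inserting x = 27: new sorted = [-8, 15, 16, 17, 19, 25, 27]
New median = 17
Delta = 17 - 33/2 = 1/2

Answer: 1/2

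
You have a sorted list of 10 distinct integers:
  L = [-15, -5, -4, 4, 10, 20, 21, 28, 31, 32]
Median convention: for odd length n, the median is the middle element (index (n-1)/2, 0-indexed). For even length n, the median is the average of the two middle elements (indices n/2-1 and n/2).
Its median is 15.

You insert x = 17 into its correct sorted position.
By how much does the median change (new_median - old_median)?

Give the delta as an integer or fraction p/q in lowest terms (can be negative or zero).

Answer: 2

Derivation:
Old median = 15
After inserting x = 17: new sorted = [-15, -5, -4, 4, 10, 17, 20, 21, 28, 31, 32]
New median = 17
Delta = 17 - 15 = 2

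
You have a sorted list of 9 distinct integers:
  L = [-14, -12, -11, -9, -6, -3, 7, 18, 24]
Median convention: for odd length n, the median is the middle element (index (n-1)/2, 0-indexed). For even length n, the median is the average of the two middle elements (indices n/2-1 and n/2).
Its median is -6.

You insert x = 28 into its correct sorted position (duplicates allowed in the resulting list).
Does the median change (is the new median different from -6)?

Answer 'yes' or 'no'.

Old median = -6
Insert x = 28
New median = -9/2
Changed? yes

Answer: yes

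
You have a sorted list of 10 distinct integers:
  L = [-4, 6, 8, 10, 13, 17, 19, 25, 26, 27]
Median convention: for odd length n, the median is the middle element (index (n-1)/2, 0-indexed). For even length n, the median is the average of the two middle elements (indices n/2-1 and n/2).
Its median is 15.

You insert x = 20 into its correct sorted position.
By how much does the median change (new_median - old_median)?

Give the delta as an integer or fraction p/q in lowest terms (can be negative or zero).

Old median = 15
After inserting x = 20: new sorted = [-4, 6, 8, 10, 13, 17, 19, 20, 25, 26, 27]
New median = 17
Delta = 17 - 15 = 2

Answer: 2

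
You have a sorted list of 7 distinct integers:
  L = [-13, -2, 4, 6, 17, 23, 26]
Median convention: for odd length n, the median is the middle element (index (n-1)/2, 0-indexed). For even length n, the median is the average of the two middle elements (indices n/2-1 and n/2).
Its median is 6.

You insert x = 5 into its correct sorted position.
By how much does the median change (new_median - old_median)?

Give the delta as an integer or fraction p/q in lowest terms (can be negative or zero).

Answer: -1/2

Derivation:
Old median = 6
After inserting x = 5: new sorted = [-13, -2, 4, 5, 6, 17, 23, 26]
New median = 11/2
Delta = 11/2 - 6 = -1/2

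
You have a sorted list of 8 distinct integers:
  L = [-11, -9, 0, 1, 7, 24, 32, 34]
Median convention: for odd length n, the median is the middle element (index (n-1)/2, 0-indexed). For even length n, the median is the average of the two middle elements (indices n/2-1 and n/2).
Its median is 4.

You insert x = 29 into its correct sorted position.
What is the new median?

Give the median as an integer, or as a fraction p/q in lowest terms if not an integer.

Answer: 7

Derivation:
Old list (sorted, length 8): [-11, -9, 0, 1, 7, 24, 32, 34]
Old median = 4
Insert x = 29
Old length even (8). Middle pair: indices 3,4 = 1,7.
New length odd (9). New median = single middle element.
x = 29: 6 elements are < x, 2 elements are > x.
New sorted list: [-11, -9, 0, 1, 7, 24, 29, 32, 34]
New median = 7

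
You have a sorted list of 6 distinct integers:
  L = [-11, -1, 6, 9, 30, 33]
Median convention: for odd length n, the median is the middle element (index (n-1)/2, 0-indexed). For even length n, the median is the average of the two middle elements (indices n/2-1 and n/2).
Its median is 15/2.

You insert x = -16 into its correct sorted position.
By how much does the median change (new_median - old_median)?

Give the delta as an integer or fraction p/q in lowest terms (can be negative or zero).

Old median = 15/2
After inserting x = -16: new sorted = [-16, -11, -1, 6, 9, 30, 33]
New median = 6
Delta = 6 - 15/2 = -3/2

Answer: -3/2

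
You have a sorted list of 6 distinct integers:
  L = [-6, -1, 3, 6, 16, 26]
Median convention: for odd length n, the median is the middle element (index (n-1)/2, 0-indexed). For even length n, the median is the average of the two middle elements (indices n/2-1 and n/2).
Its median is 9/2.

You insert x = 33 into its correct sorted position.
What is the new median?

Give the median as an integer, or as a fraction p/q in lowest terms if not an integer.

Answer: 6

Derivation:
Old list (sorted, length 6): [-6, -1, 3, 6, 16, 26]
Old median = 9/2
Insert x = 33
Old length even (6). Middle pair: indices 2,3 = 3,6.
New length odd (7). New median = single middle element.
x = 33: 6 elements are < x, 0 elements are > x.
New sorted list: [-6, -1, 3, 6, 16, 26, 33]
New median = 6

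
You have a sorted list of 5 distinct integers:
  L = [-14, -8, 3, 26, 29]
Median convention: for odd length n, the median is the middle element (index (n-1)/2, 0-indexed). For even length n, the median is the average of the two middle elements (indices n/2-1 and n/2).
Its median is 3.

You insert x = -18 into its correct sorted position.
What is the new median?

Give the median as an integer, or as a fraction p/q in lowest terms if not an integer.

Old list (sorted, length 5): [-14, -8, 3, 26, 29]
Old median = 3
Insert x = -18
Old length odd (5). Middle was index 2 = 3.
New length even (6). New median = avg of two middle elements.
x = -18: 0 elements are < x, 5 elements are > x.
New sorted list: [-18, -14, -8, 3, 26, 29]
New median = -5/2

Answer: -5/2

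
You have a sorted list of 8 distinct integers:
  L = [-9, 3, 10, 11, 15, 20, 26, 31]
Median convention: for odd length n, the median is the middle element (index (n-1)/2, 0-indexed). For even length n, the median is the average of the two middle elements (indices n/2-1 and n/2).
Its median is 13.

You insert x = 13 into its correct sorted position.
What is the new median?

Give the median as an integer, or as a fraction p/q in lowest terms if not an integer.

Answer: 13

Derivation:
Old list (sorted, length 8): [-9, 3, 10, 11, 15, 20, 26, 31]
Old median = 13
Insert x = 13
Old length even (8). Middle pair: indices 3,4 = 11,15.
New length odd (9). New median = single middle element.
x = 13: 4 elements are < x, 4 elements are > x.
New sorted list: [-9, 3, 10, 11, 13, 15, 20, 26, 31]
New median = 13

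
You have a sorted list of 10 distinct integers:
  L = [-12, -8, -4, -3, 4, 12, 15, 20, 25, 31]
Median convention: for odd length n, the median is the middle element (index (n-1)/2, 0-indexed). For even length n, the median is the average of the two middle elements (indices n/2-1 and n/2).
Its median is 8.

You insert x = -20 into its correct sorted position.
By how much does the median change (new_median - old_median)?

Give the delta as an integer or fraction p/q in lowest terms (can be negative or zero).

Old median = 8
After inserting x = -20: new sorted = [-20, -12, -8, -4, -3, 4, 12, 15, 20, 25, 31]
New median = 4
Delta = 4 - 8 = -4

Answer: -4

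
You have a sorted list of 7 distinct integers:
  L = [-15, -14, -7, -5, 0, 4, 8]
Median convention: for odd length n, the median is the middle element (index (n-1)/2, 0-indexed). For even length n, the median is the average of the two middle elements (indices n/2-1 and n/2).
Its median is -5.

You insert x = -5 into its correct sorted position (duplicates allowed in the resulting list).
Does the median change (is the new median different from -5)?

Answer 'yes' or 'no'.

Answer: no

Derivation:
Old median = -5
Insert x = -5
New median = -5
Changed? no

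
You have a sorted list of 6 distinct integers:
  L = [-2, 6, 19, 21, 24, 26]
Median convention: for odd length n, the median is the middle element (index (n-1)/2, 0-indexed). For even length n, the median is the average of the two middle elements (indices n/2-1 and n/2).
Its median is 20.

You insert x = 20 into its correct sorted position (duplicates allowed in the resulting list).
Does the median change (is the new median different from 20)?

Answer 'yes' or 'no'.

Answer: no

Derivation:
Old median = 20
Insert x = 20
New median = 20
Changed? no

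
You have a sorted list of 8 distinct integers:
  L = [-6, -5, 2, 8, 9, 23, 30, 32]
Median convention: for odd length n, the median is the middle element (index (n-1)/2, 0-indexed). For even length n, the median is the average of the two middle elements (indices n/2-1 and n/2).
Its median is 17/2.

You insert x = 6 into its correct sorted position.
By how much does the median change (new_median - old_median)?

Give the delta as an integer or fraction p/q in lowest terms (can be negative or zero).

Answer: -1/2

Derivation:
Old median = 17/2
After inserting x = 6: new sorted = [-6, -5, 2, 6, 8, 9, 23, 30, 32]
New median = 8
Delta = 8 - 17/2 = -1/2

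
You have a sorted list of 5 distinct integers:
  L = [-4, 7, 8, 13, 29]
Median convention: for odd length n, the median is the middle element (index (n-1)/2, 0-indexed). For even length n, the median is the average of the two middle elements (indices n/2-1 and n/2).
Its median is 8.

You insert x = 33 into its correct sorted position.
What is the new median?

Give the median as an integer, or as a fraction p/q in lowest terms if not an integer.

Answer: 21/2

Derivation:
Old list (sorted, length 5): [-4, 7, 8, 13, 29]
Old median = 8
Insert x = 33
Old length odd (5). Middle was index 2 = 8.
New length even (6). New median = avg of two middle elements.
x = 33: 5 elements are < x, 0 elements are > x.
New sorted list: [-4, 7, 8, 13, 29, 33]
New median = 21/2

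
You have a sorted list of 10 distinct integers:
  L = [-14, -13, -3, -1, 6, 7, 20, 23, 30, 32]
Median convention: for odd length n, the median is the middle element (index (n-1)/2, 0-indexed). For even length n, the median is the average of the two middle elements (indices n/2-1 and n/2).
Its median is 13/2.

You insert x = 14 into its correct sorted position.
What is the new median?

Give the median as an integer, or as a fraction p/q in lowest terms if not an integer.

Answer: 7

Derivation:
Old list (sorted, length 10): [-14, -13, -3, -1, 6, 7, 20, 23, 30, 32]
Old median = 13/2
Insert x = 14
Old length even (10). Middle pair: indices 4,5 = 6,7.
New length odd (11). New median = single middle element.
x = 14: 6 elements are < x, 4 elements are > x.
New sorted list: [-14, -13, -3, -1, 6, 7, 14, 20, 23, 30, 32]
New median = 7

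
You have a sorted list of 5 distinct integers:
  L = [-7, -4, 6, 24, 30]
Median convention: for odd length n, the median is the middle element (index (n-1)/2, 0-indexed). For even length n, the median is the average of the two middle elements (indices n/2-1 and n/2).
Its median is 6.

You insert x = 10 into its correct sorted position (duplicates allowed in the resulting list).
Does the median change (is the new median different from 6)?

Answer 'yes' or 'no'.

Old median = 6
Insert x = 10
New median = 8
Changed? yes

Answer: yes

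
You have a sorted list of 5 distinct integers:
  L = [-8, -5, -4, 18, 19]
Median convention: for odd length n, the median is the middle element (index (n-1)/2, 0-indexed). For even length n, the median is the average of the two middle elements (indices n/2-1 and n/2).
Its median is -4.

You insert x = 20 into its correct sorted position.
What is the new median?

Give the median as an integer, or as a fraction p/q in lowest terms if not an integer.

Answer: 7

Derivation:
Old list (sorted, length 5): [-8, -5, -4, 18, 19]
Old median = -4
Insert x = 20
Old length odd (5). Middle was index 2 = -4.
New length even (6). New median = avg of two middle elements.
x = 20: 5 elements are < x, 0 elements are > x.
New sorted list: [-8, -5, -4, 18, 19, 20]
New median = 7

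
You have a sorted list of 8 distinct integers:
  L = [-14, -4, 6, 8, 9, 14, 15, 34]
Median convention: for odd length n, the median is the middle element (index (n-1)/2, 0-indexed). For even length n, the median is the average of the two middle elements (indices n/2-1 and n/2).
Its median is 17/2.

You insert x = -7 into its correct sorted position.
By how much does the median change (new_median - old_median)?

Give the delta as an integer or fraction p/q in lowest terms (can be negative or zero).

Old median = 17/2
After inserting x = -7: new sorted = [-14, -7, -4, 6, 8, 9, 14, 15, 34]
New median = 8
Delta = 8 - 17/2 = -1/2

Answer: -1/2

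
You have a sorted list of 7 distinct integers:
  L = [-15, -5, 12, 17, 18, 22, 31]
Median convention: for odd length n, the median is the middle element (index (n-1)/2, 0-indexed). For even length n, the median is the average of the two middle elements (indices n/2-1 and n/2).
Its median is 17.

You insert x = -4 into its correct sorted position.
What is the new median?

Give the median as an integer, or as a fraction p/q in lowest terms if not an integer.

Answer: 29/2

Derivation:
Old list (sorted, length 7): [-15, -5, 12, 17, 18, 22, 31]
Old median = 17
Insert x = -4
Old length odd (7). Middle was index 3 = 17.
New length even (8). New median = avg of two middle elements.
x = -4: 2 elements are < x, 5 elements are > x.
New sorted list: [-15, -5, -4, 12, 17, 18, 22, 31]
New median = 29/2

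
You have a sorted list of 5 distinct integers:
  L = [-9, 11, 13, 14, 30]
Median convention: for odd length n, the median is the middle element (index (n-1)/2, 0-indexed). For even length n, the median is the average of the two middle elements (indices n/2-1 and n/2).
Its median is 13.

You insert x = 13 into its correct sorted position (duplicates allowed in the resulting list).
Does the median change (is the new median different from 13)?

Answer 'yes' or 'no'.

Answer: no

Derivation:
Old median = 13
Insert x = 13
New median = 13
Changed? no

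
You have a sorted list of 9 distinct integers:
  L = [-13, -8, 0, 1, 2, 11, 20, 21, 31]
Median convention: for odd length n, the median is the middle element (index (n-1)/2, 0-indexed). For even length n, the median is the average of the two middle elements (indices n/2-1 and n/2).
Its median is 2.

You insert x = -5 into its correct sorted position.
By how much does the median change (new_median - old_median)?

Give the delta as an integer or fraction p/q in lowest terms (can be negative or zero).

Old median = 2
After inserting x = -5: new sorted = [-13, -8, -5, 0, 1, 2, 11, 20, 21, 31]
New median = 3/2
Delta = 3/2 - 2 = -1/2

Answer: -1/2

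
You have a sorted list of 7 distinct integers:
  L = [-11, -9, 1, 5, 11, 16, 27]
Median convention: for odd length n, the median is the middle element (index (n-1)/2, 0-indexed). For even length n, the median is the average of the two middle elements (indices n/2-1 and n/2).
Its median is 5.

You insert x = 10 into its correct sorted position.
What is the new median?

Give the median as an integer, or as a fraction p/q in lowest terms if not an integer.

Old list (sorted, length 7): [-11, -9, 1, 5, 11, 16, 27]
Old median = 5
Insert x = 10
Old length odd (7). Middle was index 3 = 5.
New length even (8). New median = avg of two middle elements.
x = 10: 4 elements are < x, 3 elements are > x.
New sorted list: [-11, -9, 1, 5, 10, 11, 16, 27]
New median = 15/2

Answer: 15/2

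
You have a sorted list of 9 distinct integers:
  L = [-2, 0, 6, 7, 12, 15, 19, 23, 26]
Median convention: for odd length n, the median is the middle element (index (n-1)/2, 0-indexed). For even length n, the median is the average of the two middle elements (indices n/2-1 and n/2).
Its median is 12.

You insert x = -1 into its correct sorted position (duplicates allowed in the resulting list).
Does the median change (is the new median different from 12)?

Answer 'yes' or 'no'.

Answer: yes

Derivation:
Old median = 12
Insert x = -1
New median = 19/2
Changed? yes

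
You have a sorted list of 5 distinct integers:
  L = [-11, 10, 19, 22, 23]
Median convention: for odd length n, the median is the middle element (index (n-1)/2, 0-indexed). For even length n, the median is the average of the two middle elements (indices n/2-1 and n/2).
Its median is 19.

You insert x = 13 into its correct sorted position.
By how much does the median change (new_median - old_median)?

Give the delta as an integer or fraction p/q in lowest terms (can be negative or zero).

Old median = 19
After inserting x = 13: new sorted = [-11, 10, 13, 19, 22, 23]
New median = 16
Delta = 16 - 19 = -3

Answer: -3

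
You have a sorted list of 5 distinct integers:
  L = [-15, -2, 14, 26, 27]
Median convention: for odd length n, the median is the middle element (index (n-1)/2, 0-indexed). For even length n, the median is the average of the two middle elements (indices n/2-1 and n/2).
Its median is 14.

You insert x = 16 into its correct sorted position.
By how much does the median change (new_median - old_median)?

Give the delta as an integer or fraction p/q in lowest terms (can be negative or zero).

Old median = 14
After inserting x = 16: new sorted = [-15, -2, 14, 16, 26, 27]
New median = 15
Delta = 15 - 14 = 1

Answer: 1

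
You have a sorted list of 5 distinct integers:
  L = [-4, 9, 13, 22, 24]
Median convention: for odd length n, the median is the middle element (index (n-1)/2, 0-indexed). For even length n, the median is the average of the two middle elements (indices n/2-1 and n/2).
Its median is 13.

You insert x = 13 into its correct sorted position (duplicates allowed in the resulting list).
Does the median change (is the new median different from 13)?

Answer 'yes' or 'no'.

Old median = 13
Insert x = 13
New median = 13
Changed? no

Answer: no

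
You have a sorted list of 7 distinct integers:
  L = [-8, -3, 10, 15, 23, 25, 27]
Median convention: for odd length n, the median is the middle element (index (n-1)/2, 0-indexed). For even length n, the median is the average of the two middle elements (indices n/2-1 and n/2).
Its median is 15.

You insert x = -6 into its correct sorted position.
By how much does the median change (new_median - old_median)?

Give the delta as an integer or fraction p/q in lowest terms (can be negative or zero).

Answer: -5/2

Derivation:
Old median = 15
After inserting x = -6: new sorted = [-8, -6, -3, 10, 15, 23, 25, 27]
New median = 25/2
Delta = 25/2 - 15 = -5/2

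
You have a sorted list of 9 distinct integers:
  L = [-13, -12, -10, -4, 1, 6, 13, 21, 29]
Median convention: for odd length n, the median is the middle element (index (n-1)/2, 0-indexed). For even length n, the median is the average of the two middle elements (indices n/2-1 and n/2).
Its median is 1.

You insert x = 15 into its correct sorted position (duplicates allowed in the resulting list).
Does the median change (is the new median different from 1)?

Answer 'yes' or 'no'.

Old median = 1
Insert x = 15
New median = 7/2
Changed? yes

Answer: yes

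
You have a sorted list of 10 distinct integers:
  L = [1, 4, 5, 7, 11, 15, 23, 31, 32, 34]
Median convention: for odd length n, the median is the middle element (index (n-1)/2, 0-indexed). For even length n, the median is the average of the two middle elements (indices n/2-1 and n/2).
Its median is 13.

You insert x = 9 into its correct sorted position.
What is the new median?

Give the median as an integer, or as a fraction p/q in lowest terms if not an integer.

Answer: 11

Derivation:
Old list (sorted, length 10): [1, 4, 5, 7, 11, 15, 23, 31, 32, 34]
Old median = 13
Insert x = 9
Old length even (10). Middle pair: indices 4,5 = 11,15.
New length odd (11). New median = single middle element.
x = 9: 4 elements are < x, 6 elements are > x.
New sorted list: [1, 4, 5, 7, 9, 11, 15, 23, 31, 32, 34]
New median = 11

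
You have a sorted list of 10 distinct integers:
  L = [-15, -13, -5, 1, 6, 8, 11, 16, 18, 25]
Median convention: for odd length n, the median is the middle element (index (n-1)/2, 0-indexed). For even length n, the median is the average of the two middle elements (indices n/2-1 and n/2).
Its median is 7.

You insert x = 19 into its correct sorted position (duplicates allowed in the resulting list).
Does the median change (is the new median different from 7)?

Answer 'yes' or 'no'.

Old median = 7
Insert x = 19
New median = 8
Changed? yes

Answer: yes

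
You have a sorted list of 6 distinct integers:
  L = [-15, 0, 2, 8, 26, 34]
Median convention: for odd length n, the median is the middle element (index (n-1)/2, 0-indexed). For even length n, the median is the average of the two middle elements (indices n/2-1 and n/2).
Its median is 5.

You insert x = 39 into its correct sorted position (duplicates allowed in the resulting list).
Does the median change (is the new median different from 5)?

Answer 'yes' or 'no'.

Answer: yes

Derivation:
Old median = 5
Insert x = 39
New median = 8
Changed? yes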